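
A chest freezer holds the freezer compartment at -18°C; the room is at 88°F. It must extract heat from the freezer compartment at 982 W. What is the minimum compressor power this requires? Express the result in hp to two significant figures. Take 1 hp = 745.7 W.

0.25 hp

In absolute terms T_C = 255.15 K and T_H = 304.26 K, so ΔT = 49.11 K.
COP_Carnot = T_C/ΔT = 255.15/49.11 = 5.195.
Ẇ_min = Q̇/COP_Carnot = 982.0/5.195 = 189.0 W = 0.2535 hp.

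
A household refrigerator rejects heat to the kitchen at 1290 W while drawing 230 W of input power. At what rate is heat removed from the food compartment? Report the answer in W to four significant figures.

For a cyclic device the first law requires Q̇_H = Q̇_C + Ẇ.
Q̇_C = Q̇_H − Ẇ = 1060 W.

1060 W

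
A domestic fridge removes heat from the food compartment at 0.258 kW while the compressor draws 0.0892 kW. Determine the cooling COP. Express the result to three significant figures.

2.89

The first law gives Q̇_H = Q̇_C + Ẇ, so the three rates are Q̇_C = 0.2580, Q̇_H = 0.3472, Ẇ = 0.08920 kW.
COP_R = Q̇_C/Ẇ = 0.2580/0.08920 = 2.892.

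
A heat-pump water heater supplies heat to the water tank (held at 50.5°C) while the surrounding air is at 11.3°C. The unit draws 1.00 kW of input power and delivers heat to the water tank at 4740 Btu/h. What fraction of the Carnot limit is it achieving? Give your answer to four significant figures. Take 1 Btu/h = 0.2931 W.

Converting, Q̇_H = 4740 Btu/h = 1.389 kW, so COP_actual = Q̇_H/Ẇ = 1.389/1.000 = 1.389.
In absolute terms T_C = 284.45 K and T_H = 323.65 K, so ΔT = 39.20 K.
COP_Carnot = T_H/ΔT = 323.65/39.20 = 8.256.
η_II = COP_actual/COP_Carnot = 1.389/8.256 = 0.1683.

0.1683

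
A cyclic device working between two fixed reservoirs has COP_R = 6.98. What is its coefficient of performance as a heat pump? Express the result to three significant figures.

7.98

The first law on one cycle gives Q_H = Q_C + W, so Q_H/W = Q_C/W + 1.
COP_HP = COP_R + 1 = 6.98 + 1 = 7.98.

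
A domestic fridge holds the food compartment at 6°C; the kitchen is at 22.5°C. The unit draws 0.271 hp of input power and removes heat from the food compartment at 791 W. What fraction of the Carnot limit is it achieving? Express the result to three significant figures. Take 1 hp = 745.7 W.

0.231

Converting, Q̇_C = 791.0 W = 1.061 hp, so COP_actual = Q̇_C/Ẇ = 1.061/0.2710 = 3.914.
In absolute terms T_C = 279.15 K and T_H = 295.65 K, so ΔT = 16.50 K.
COP_Carnot = T_C/ΔT = 279.15/16.50 = 16.92.
η_II = COP_actual/COP_Carnot = 3.914/16.92 = 0.2314.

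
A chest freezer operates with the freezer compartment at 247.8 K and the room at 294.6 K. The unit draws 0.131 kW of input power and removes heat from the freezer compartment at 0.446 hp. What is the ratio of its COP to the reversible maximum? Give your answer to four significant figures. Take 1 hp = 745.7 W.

0.4795

Converting, Q̇_C = 0.4460 hp = 0.3326 kW, so COP_actual = Q̇_C/Ẇ = 0.3326/0.1310 = 2.539.
The reservoir spacing is ΔT = 294.6 − 247.8 = 46.80 K.
COP_Carnot = T_C/ΔT = 247.80/46.80 = 5.295.
η_II = COP_actual/COP_Carnot = 2.539/5.295 = 0.4795.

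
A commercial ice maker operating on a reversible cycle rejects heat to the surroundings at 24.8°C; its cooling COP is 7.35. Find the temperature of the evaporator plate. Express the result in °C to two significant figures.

For a Carnot refrigerator COP_R = T_C/(T_H − T_C), so T_C = COP·T_H/(1 + COP).
With T_H = 297.95 K, T_C = 7.35 × 297.95/8.350 = 262.27 K.
Converting, 262.27 K = -10.88°C.

-11 °C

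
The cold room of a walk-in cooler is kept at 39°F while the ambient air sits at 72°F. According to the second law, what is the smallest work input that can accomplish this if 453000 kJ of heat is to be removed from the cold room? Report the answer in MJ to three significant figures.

In absolute terms T_C = 277.04 K and T_H = 295.37 K, so ΔT = 18.33 K.
The reversible limit is COP_R = T_C/ΔT = 15.11, so W_min = Q_C/COP = Q_C·ΔT/T_C.
W_min = 453000 × 18.33/277.04 = 29980 kJ = 29.98 MJ.

30.0 MJ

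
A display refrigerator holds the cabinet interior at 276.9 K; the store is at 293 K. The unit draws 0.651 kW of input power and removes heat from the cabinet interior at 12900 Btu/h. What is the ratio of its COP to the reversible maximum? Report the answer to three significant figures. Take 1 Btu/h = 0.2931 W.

0.338

Converting, Q̇_C = 12900 Btu/h = 3.781 kW, so COP_actual = Q̇_C/Ẇ = 3.781/0.6510 = 5.808.
The reservoir spacing is ΔT = 293 − 276.9 = 16.10 K.
COP_Carnot = T_C/ΔT = 276.90/16.10 = 17.20.
η_II = COP_actual/COP_Carnot = 5.808/17.20 = 0.3377.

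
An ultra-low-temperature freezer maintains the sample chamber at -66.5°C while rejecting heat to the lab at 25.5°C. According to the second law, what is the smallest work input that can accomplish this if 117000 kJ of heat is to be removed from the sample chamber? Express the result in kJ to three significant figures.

52100 kJ

In absolute terms T_C = 206.65 K and T_H = 298.65 K, so ΔT = 92.00 K.
The reversible limit is COP_R = T_C/ΔT = 2.246, so W_min = Q_C/COP = Q_C·ΔT/T_C.
W_min = 117000 × 92.00/206.65 = 52090 kJ.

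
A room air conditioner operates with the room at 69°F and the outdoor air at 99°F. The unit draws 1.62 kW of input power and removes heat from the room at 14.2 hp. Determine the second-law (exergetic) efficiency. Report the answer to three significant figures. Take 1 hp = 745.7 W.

0.371

Converting, Q̇_C = 14.20 hp = 10.59 kW, so COP_actual = Q̇_C/Ẇ = 10.59/1.620 = 6.536.
In absolute terms T_C = 293.71 K and T_H = 310.37 K, so ΔT = 16.67 K.
COP_Carnot = T_C/ΔT = 293.71/16.67 = 17.62.
η_II = COP_actual/COP_Carnot = 6.536/17.62 = 0.3709.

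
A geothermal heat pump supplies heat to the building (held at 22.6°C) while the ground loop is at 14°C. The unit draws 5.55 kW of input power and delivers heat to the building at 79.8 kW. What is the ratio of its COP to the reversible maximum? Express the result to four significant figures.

0.4181

COP_actual = Q̇_H/Ẇ = 79.80/5.550 = 14.38.
In absolute terms T_C = 287.15 K and T_H = 295.75 K, so ΔT = 8.600 K.
COP_Carnot = T_H/ΔT = 295.75/8.600 = 34.39.
η_II = COP_actual/COP_Carnot = 14.38/34.39 = 0.4181.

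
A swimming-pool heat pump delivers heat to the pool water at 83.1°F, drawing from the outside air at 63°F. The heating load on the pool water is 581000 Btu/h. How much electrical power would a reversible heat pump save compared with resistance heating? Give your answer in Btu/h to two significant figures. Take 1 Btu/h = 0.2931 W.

560000 Btu/h

In absolute terms T_C = 290.37 K and T_H = 301.54 K, so ΔT = 11.17 K.
COP_Carnot = T_H/ΔT = 301.54/11.17 = 27.00.
Resistance heating needs Ẇ_res = Q̇_H = 581000 Btu/h; the reversible heat pump needs only Ẇ_hp = Q̇_H/COP = 21520 Btu/h.
Saving = 581000 − 21520 = 559500 Btu/h.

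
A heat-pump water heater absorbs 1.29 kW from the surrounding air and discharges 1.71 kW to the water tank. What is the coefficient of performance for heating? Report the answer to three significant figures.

The first law gives Q̇_H = Q̇_C + Ẇ, so the three rates are Q̇_C = 1.290, Q̇_H = 1.710, Ẇ = 0.4200 kW.
COP_HP = Q̇_H/Ẇ = 1.710/0.4200 = 4.071.

4.07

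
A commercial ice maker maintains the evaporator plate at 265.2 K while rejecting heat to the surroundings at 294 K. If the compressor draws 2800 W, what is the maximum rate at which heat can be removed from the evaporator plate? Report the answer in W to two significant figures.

26000 W

The reservoir spacing is ΔT = 294 − 265.2 = 28.80 K.
COP_Carnot = T_C/ΔT = 265.20/28.80 = 9.208.
Q̇_max = COP_Carnot × Ẇ = 9.208 × 2800 W = 25780 W.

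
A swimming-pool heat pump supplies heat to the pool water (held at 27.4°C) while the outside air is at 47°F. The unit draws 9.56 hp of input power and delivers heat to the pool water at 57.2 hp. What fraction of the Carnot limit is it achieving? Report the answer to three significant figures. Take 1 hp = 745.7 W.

0.380

COP_actual = Q̇_H/Ẇ = 57.20/9.560 = 5.983.
In absolute terms T_C = 281.48 K and T_H = 300.55 K, so ΔT = 19.07 K.
COP_Carnot = T_H/ΔT = 300.55/19.07 = 15.76.
η_II = COP_actual/COP_Carnot = 5.983/15.76 = 0.3796.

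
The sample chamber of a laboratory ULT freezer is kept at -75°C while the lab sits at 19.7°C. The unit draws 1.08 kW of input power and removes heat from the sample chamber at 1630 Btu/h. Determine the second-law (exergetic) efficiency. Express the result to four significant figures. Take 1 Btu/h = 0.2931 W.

0.2114

Converting, Q̇_C = 1630 Btu/h = 0.4778 kW, so COP_actual = Q̇_C/Ẇ = 0.4778/1.080 = 0.4424.
In absolute terms T_C = 198.15 K and T_H = 292.85 K, so ΔT = 94.70 K.
COP_Carnot = T_C/ΔT = 198.15/94.70 = 2.092.
η_II = COP_actual/COP_Carnot = 0.4424/2.092 = 0.2114.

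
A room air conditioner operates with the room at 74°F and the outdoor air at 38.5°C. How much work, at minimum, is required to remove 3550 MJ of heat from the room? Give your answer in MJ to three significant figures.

182 MJ

In absolute terms T_C = 296.48 K and T_H = 311.65 K, so ΔT = 15.17 K.
The reversible limit is COP_R = T_C/ΔT = 19.55, so W_min = Q_C/COP = Q_C·ΔT/T_C.
W_min = 3550 × 15.17/296.48 = 181.6 MJ.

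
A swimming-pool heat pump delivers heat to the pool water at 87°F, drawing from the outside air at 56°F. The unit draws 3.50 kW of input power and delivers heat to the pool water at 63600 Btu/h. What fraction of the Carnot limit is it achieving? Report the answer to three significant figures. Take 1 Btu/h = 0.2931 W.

Converting, Q̇_H = 63600 Btu/h = 18.64 kW, so COP_actual = Q̇_H/Ẇ = 18.64/3.500 = 5.326.
In absolute terms T_C = 286.48 K and T_H = 303.71 K, so ΔT = 17.22 K.
COP_Carnot = T_H/ΔT = 303.71/17.22 = 17.63.
η_II = COP_actual/COP_Carnot = 5.326/17.63 = 0.3020.

0.302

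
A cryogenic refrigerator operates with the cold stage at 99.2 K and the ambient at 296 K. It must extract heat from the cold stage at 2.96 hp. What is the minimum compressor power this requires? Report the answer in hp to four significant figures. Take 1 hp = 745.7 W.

The reservoir spacing is ΔT = 296 − 99.2 = 196.8 K.
COP_Carnot = T_C/ΔT = 99.20/196.8 = 0.5041.
Ẇ_min = Q̇/COP_Carnot = 2.960/0.5041 = 5.872 hp.

5.872 hp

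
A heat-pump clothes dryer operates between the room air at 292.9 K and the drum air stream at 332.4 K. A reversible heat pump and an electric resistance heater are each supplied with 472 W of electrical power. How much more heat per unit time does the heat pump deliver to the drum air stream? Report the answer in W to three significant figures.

The reservoir spacing is ΔT = 332.4 − 292.9 = 39.50 K.
COP_Carnot = T_H/ΔT = 332.40/39.50 = 8.415.
The heat pump delivers Q̇_H = COP × Ẇ = 3972 W; the resistance heater delivers Ẇ = 472.0 W.
Extra = (COP − 1)·Ẇ = 3500 W.

3500 W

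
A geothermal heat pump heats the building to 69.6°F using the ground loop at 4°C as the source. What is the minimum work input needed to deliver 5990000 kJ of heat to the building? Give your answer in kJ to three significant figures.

In absolute terms T_C = 277.15 K and T_H = 294.04 K, so ΔT = 16.89 K.
The reversible limit is COP_HP = T_H/ΔT = 17.41, so W_min = Q_H/COP = Q_H·ΔT/T_H.
W_min = 5990000 × 16.89/294.04 = 344100 kJ.

344000 kJ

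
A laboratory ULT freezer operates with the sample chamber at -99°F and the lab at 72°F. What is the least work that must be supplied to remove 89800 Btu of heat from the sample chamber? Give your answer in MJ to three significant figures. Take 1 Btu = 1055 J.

In absolute terms T_C = 200.37 K and T_H = 295.37 K, so ΔT = 95.00 K.
The reversible limit is COP_R = T_C/ΔT = 2.109, so W_min = Q_C/COP = Q_C·ΔT/T_C.
W_min = 89800 × 95.00/200.37 = 42580 Btu = 44.92 MJ.

44.9 MJ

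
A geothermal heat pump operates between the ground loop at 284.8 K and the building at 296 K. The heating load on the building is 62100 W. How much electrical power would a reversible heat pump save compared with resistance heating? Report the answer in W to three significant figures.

The reservoir spacing is ΔT = 296 − 284.8 = 11.20 K.
COP_Carnot = T_H/ΔT = 296.00/11.20 = 26.43.
Resistance heating needs Ẇ_res = Q̇_H = 62100 W; the reversible heat pump needs only Ẇ_hp = Q̇_H/COP = 2350 W.
Saving = 62100 − 2350 = 59750 W.

59800 W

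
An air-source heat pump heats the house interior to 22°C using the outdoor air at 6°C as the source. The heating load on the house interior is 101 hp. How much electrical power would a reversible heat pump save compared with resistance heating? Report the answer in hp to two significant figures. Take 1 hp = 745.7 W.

In absolute terms T_C = 279.15 K and T_H = 295.15 K, so ΔT = 16.00 K.
COP_Carnot = T_H/ΔT = 295.15/16.00 = 18.45.
Resistance heating needs Ẇ_res = Q̇_H = 101.0 hp; the reversible heat pump needs only Ẇ_hp = Q̇_H/COP = 5.475 hp.
Saving = 101.0 − 5.475 = 95.52 hp.

96 hp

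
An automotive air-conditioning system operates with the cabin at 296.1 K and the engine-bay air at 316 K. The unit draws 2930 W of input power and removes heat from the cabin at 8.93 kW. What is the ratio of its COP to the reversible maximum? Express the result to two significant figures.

0.20

Converting, Q̇_C = 8.930 kW = 8930 W, so COP_actual = Q̇_C/Ẇ = 8930/2930 = 3.048.
The reservoir spacing is ΔT = 316 − 296.1 = 19.90 K.
COP_Carnot = T_C/ΔT = 296.10/19.90 = 14.88.
η_II = COP_actual/COP_Carnot = 3.048/14.88 = 0.2048.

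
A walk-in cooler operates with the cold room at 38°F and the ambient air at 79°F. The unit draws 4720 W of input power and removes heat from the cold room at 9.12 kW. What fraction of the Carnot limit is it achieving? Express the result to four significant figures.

Converting, Q̇_C = 9.120 kW = 9120 W, so COP_actual = Q̇_C/Ẇ = 9120/4720 = 1.932.
In absolute terms T_C = 276.48 K and T_H = 299.26 K, so ΔT = 22.78 K.
COP_Carnot = T_C/ΔT = 276.48/22.78 = 12.14.
η_II = COP_actual/COP_Carnot = 1.932/12.14 = 0.1592.

0.1592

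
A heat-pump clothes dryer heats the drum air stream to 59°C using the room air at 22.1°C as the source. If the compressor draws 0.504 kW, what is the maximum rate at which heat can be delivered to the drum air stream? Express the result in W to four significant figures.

In absolute terms T_C = 295.25 K and T_H = 332.15 K, so ΔT = 36.90 K.
COP_Carnot = T_H/ΔT = 332.15/36.90 = 9.001.
Q̇_max = COP_Carnot × Ẇ = 9.001 × 0.5040 kW = 4.537 kW = 4537 W.

4537 W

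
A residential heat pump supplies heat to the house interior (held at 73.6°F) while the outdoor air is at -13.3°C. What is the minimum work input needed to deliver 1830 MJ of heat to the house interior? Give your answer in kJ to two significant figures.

220000 kJ

In absolute terms T_C = 259.85 K and T_H = 296.26 K, so ΔT = 36.41 K.
The reversible limit is COP_HP = T_H/ΔT = 8.137, so W_min = Q_H/COP = Q_H·ΔT/T_H.
W_min = 1830 × 36.41/296.26 = 224.9 MJ = 224900 kJ.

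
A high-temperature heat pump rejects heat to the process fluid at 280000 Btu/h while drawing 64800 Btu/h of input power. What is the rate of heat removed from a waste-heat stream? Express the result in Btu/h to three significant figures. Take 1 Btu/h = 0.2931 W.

For a cyclic device the first law requires Q̇_H = Q̇_C + Ẇ.
Q̇_C = Q̇_H − Ẇ = 215200 Btu/h.

215000 Btu/h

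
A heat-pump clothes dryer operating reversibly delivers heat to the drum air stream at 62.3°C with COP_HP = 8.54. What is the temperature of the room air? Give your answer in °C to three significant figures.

COP_HP = T_H/(T_H − T_C) gives T_H − T_C = T_H/COP.
With T_H = 335.45 K, T_C = 335.45 × (1 − 1/8.54) = 296.17 K.
Converting, 296.17 K = 23.02°C.

23.0 °C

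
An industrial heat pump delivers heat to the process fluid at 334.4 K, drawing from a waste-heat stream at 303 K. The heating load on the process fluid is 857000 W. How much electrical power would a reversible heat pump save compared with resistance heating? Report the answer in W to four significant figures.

776500 W

The reservoir spacing is ΔT = 334.4 − 303 = 31.40 K.
COP_Carnot = T_H/ΔT = 334.40/31.40 = 10.65.
Resistance heating needs Ẇ_res = Q̇_H = 857000 W; the reversible heat pump needs only Ẇ_hp = Q̇_H/COP = 80470 W.
Saving = 857000 − 80470 = 776500 W.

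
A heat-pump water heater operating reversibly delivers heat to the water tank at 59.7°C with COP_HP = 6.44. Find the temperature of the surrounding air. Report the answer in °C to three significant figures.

COP_HP = T_H/(T_H − T_C) gives T_H − T_C = T_H/COP.
With T_H = 332.85 K, T_C = 332.85 × (1 − 1/6.44) = 281.17 K.
Converting, 281.17 K = 8.02°C.

8.02 °C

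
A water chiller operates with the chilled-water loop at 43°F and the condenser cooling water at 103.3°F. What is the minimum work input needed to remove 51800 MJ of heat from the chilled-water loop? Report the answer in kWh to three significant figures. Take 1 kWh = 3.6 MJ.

In absolute terms T_C = 279.26 K and T_H = 312.76 K, so ΔT = 33.50 K.
The reversible limit is COP_R = T_C/ΔT = 8.336, so W_min = Q_C/COP = Q_C·ΔT/T_C.
W_min = 51800 × 33.50/279.26 = 6214 MJ = 1726 kWh.

1730 kWh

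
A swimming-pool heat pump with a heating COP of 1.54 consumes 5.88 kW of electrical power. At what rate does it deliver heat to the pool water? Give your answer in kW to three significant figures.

9.06 kW

Q̇_H = COP_HP × Ẇ = 1.54 × 5.880 = 9.055 kW.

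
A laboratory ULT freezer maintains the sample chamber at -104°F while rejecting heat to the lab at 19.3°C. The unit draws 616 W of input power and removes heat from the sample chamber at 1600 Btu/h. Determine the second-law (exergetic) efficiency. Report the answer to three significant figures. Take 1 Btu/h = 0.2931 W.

Converting, Q̇_C = 1600 Btu/h = 469.0 W, so COP_actual = Q̇_C/Ẇ = 469.0/616.0 = 0.7613.
In absolute terms T_C = 197.59 K and T_H = 292.45 K, so ΔT = 94.86 K.
COP_Carnot = T_C/ΔT = 197.59/94.86 = 2.083.
η_II = COP_actual/COP_Carnot = 0.7613/2.083 = 0.3655.

0.365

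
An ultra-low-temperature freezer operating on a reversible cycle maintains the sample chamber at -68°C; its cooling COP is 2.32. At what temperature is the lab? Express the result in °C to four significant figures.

COP_R = T_C/(T_H − T_C) gives T_H − T_C = T_C/COP.
With T_C = 205.15 K, T_H = 205.15 × (1 + 1/2.32) = 293.58 K.
Converting, 293.58 K = 20.43°C.

20.43 °C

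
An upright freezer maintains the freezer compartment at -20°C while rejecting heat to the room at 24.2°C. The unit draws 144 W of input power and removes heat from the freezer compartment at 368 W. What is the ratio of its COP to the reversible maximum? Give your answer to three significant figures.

0.446

COP_actual = Q̇_C/Ẇ = 368.0/144.0 = 2.556.
In absolute terms T_C = 253.15 K and T_H = 297.35 K, so ΔT = 44.20 K.
COP_Carnot = T_C/ΔT = 253.15/44.20 = 5.727.
η_II = COP_actual/COP_Carnot = 2.556/5.727 = 0.4462.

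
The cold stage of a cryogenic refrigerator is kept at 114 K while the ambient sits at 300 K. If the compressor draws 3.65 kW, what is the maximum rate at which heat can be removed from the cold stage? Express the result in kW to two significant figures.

The reservoir spacing is ΔT = 300 − 114 = 186.0 K.
COP_Carnot = T_C/ΔT = 114.00/186.0 = 0.6129.
Q̇_max = COP_Carnot × Ẇ = 0.6129 × 3.650 kW = 2.237 kW.

2.2 kW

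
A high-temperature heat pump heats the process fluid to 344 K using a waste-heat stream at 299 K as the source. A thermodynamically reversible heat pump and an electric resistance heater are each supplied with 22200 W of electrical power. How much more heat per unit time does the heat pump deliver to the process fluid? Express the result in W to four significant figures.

The reservoir spacing is ΔT = 344 − 299 = 45.00 K.
COP_Carnot = T_H/ΔT = 344.00/45.00 = 7.644.
The heat pump delivers Q̇_H = COP × Ẇ = 169700 W; the resistance heater delivers Ẇ = 22200 W.
Extra = (COP − 1)·Ẇ = 147500 W.

147500 W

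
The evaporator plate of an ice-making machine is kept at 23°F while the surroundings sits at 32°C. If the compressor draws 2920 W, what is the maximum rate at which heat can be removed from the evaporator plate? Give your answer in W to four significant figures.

21160 W

In absolute terms T_C = 268.15 K and T_H = 305.15 K, so ΔT = 37.00 K.
COP_Carnot = T_C/ΔT = 268.15/37.00 = 7.247.
Q̇_max = COP_Carnot × Ẇ = 7.247 × 2920 W = 21160 W.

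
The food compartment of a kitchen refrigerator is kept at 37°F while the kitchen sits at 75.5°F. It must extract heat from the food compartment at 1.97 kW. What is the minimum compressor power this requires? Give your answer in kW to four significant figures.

In absolute terms T_C = 275.93 K and T_H = 297.32 K, so ΔT = 21.39 K.
COP_Carnot = T_C/ΔT = 275.93/21.39 = 12.90.
Ẇ_min = Q̇/COP_Carnot = 1.970/12.90 = 0.1527 kW.

0.1527 kW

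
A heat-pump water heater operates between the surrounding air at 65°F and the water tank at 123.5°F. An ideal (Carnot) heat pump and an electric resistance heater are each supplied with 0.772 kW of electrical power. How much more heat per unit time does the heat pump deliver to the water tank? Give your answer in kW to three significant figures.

6.92 kW

In absolute terms T_C = 291.48 K and T_H = 323.98 K, so ΔT = 32.50 K.
COP_Carnot = T_H/ΔT = 323.98/32.50 = 9.969.
The heat pump delivers Q̇_H = COP × Ẇ = 7.696 kW; the resistance heater delivers Ẇ = 0.7720 kW.
Extra = (COP − 1)·Ẇ = 6.924 kW.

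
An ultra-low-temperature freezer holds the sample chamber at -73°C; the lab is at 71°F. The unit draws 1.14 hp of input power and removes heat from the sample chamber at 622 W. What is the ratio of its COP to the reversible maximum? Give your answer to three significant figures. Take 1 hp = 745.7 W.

0.346

Converting, Q̇_C = 622.0 W = 0.8341 hp, so COP_actual = Q̇_C/Ẇ = 0.8341/1.140 = 0.7317.
In absolute terms T_C = 200.15 K and T_H = 294.82 K, so ΔT = 94.67 K.
COP_Carnot = T_C/ΔT = 200.15/94.67 = 2.114.
η_II = COP_actual/COP_Carnot = 0.7317/2.114 = 0.3461.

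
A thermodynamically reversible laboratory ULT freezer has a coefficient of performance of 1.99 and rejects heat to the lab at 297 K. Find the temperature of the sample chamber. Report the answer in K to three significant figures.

198 K

For a Carnot refrigerator COP_R = T_C/(T_H − T_C), so T_C = COP·T_H/(1 + COP).
With T_H = 297.00 K, T_C = 1.99 × 297.00/2.990 = 197.67 K.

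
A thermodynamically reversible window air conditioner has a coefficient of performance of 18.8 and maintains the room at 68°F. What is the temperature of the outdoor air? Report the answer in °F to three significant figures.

COP_R = T_C/(T_H − T_C) gives T_H − T_C = T_C/COP.
With T_C = 293.15 K, T_H = 293.15 × (1 + 1/18.8) = 308.74 K.
Converting, 308.74 K = 96.07°F.

96.1 °F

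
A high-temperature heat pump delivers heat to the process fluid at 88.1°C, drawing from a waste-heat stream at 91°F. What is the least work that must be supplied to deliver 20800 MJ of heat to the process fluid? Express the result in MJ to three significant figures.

In absolute terms T_C = 305.93 K and T_H = 361.25 K, so ΔT = 55.32 K.
The reversible limit is COP_HP = T_H/ΔT = 6.530, so W_min = Q_H/COP = Q_H·ΔT/T_H.
W_min = 20800 × 55.32/361.25 = 3185 MJ.

3190 MJ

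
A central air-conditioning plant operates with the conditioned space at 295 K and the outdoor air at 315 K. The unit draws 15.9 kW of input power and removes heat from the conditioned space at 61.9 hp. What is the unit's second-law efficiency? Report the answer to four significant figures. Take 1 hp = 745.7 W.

0.1968

Converting, Q̇_C = 61.90 hp = 46.16 kW, so COP_actual = Q̇_C/Ẇ = 46.16/15.90 = 2.903.
The reservoir spacing is ΔT = 315 − 295 = 20.00 K.
COP_Carnot = T_C/ΔT = 295.00/20.00 = 14.75.
η_II = COP_actual/COP_Carnot = 2.903/14.75 = 0.1968.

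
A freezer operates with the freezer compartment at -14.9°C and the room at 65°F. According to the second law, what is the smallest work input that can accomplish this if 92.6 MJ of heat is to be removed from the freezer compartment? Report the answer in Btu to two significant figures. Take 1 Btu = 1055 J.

11000 Btu

In absolute terms T_C = 258.25 K and T_H = 291.48 K, so ΔT = 33.23 K.
The reversible limit is COP_R = T_C/ΔT = 7.771, so W_min = Q_C/COP = Q_C·ΔT/T_C.
W_min = 92.60 × 33.23/258.25 = 11.92 MJ = 11300 Btu.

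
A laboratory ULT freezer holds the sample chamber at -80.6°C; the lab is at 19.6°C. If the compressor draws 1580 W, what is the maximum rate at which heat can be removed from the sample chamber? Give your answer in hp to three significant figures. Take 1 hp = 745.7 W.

4.07 hp

In absolute terms T_C = 192.55 K and T_H = 292.75 K, so ΔT = 100.2 K.
COP_Carnot = T_C/ΔT = 192.55/100.2 = 1.922.
Q̇_max = COP_Carnot × Ẇ = 1.922 × 1580 W = 3036 W = 4.072 hp.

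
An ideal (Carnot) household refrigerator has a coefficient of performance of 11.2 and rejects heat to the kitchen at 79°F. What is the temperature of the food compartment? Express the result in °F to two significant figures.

For a Carnot refrigerator COP_R = T_C/(T_H − T_C), so T_C = COP·T_H/(1 + COP).
With T_H = 299.26 K, T_C = 11.2 × 299.26/12.20 = 274.73 K.
Converting, 274.73 K = 34.85°F.

35 °F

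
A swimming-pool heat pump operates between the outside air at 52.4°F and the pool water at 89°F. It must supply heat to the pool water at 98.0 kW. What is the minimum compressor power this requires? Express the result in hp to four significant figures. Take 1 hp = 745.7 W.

8.767 hp

In absolute terms T_C = 284.48 K and T_H = 304.82 K, so ΔT = 20.33 K.
COP_Carnot = T_H/ΔT = 304.82/20.33 = 14.99.
Ẇ_min = Q̇/COP_Carnot = 98.00/14.99 = 6.537 kW = 8.767 hp.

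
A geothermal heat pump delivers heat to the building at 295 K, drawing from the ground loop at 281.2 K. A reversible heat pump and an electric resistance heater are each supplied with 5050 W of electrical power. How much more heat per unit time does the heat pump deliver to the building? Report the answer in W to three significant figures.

103000 W

The reservoir spacing is ΔT = 295 − 281.2 = 13.80 K.
COP_Carnot = T_H/ΔT = 295.00/13.80 = 21.38.
The heat pump delivers Q̇_H = COP × Ẇ = 108000 W; the resistance heater delivers Ẇ = 5050 W.
Extra = (COP − 1)·Ẇ = 102900 W.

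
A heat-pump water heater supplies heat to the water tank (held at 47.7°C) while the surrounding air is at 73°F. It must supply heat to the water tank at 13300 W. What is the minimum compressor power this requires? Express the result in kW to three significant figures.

In absolute terms T_C = 295.93 K and T_H = 320.85 K, so ΔT = 24.92 K.
COP_Carnot = T_H/ΔT = 320.85/24.92 = 12.87.
Ẇ_min = Q̇/COP_Carnot = 13300/12.87 = 1033 W = 1.033 kW.

1.03 kW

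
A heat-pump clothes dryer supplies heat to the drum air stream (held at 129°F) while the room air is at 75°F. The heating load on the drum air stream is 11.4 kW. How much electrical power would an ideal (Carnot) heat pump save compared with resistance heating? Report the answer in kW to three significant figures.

10.4 kW

In absolute terms T_C = 297.04 K and T_H = 327.04 K, so ΔT = 30.00 K.
COP_Carnot = T_H/ΔT = 327.04/30.00 = 10.90.
Resistance heating needs Ẇ_res = Q̇_H = 11.40 kW; the reversible heat pump needs only Ẇ_hp = Q̇_H/COP = 1.046 kW.
Saving = 11.40 − 1.046 = 10.35 kW.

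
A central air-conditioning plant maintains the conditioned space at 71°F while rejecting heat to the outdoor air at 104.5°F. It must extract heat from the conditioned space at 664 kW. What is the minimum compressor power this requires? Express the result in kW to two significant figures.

In absolute terms T_C = 294.82 K and T_H = 313.43 K, so ΔT = 18.61 K.
COP_Carnot = T_C/ΔT = 294.82/18.61 = 15.84.
Ẇ_min = Q̇/COP_Carnot = 664.0/15.84 = 41.92 kW.

42 kW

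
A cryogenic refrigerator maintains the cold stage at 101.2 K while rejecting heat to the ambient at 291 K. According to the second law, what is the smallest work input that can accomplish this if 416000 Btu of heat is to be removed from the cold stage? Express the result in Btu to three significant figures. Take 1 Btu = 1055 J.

780000 Btu

The reservoir spacing is ΔT = 291 − 101.2 = 189.8 K.
The reversible limit is COP_R = T_C/ΔT = 0.5332, so W_min = Q_C/COP = Q_C·ΔT/T_C.
W_min = 416000 × 189.8/101.20 = 780200 Btu.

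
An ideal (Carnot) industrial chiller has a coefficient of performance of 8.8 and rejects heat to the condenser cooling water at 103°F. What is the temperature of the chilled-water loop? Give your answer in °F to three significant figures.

For a Carnot refrigerator COP_R = T_C/(T_H − T_C), so T_C = COP·T_H/(1 + COP).
With T_H = 312.59 K, T_C = 8.8 × 312.59/9.800 = 280.70 K.
Converting, 280.70 K = 45.58°F.

45.6 °F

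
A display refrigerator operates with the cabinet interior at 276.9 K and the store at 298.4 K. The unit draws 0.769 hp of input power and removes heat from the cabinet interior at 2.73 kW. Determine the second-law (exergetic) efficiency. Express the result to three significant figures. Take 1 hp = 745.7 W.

Converting, Q̇_C = 2.730 kW = 3.661 hp, so COP_actual = Q̇_C/Ẇ = 3.661/0.7690 = 4.761.
The reservoir spacing is ΔT = 298.4 − 276.9 = 21.50 K.
COP_Carnot = T_C/ΔT = 276.90/21.50 = 12.88.
η_II = COP_actual/COP_Carnot = 4.761/12.88 = 0.3696.

0.370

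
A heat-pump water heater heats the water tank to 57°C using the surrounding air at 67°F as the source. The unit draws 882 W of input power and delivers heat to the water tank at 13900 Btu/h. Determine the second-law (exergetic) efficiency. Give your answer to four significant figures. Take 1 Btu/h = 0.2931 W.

0.5254

Converting, Q̇_H = 13900 Btu/h = 4074 W, so COP_actual = Q̇_H/Ẇ = 4074/882.0 = 4.619.
In absolute terms T_C = 292.59 K and T_H = 330.15 K, so ΔT = 37.56 K.
COP_Carnot = T_H/ΔT = 330.15/37.56 = 8.791.
η_II = COP_actual/COP_Carnot = 4.619/8.791 = 0.5254.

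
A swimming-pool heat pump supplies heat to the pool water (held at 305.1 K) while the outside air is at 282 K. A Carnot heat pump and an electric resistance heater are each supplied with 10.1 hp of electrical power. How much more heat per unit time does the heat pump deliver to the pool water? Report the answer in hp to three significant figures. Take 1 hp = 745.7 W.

123 hp

The reservoir spacing is ΔT = 305.1 − 282 = 23.10 K.
COP_Carnot = T_H/ΔT = 305.10/23.10 = 13.21.
The heat pump delivers Q̇_H = COP × Ẇ = 133.4 hp; the resistance heater delivers Ẇ = 10.10 hp.
Extra = (COP − 1)·Ẇ = 123.3 hp.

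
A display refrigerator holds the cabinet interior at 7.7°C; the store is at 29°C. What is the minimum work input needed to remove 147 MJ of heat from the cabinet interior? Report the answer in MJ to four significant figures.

In absolute terms T_C = 280.85 K and T_H = 302.15 K, so ΔT = 21.30 K.
The reversible limit is COP_R = T_C/ΔT = 13.19, so W_min = Q_C/COP = Q_C·ΔT/T_C.
W_min = 147.0 × 21.30/280.85 = 11.15 MJ.

11.15 MJ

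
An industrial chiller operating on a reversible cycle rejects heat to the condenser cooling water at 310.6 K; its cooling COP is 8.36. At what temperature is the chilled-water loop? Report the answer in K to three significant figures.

For a Carnot refrigerator COP_R = T_C/(T_H − T_C), so T_C = COP·T_H/(1 + COP).
With T_H = 310.60 K, T_C = 8.36 × 310.60/9.360 = 277.42 K.

277 K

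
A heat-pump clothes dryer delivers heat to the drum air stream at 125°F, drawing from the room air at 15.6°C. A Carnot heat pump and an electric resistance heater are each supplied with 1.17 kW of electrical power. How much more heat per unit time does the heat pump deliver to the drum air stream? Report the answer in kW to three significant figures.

9.37 kW

In absolute terms T_C = 288.75 K and T_H = 324.82 K, so ΔT = 36.07 K.
COP_Carnot = T_H/ΔT = 324.82/36.07 = 9.006.
The heat pump delivers Q̇_H = COP × Ẇ = 10.54 kW; the resistance heater delivers Ẇ = 1.170 kW.
Extra = (COP − 1)·Ẇ = 9.367 kW.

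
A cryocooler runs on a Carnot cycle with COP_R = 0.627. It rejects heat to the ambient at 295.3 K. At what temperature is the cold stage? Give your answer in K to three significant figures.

114 K

For a Carnot refrigerator COP_R = T_C/(T_H − T_C), so T_C = COP·T_H/(1 + COP).
With T_H = 295.30 K, T_C = 0.627 × 295.30/1.627 = 113.80 K.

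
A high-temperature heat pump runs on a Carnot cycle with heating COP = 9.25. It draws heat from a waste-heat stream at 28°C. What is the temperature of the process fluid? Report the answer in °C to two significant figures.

65 °C

COP_HP = T_H/(T_H − T_C) rearranges to T_H = COP·T_C/(COP − 1).
With T_C = 301.15 K, T_H = 9.25 × 301.15/8.250 = 337.65 K.
Converting, 337.65 K = 64.50°C.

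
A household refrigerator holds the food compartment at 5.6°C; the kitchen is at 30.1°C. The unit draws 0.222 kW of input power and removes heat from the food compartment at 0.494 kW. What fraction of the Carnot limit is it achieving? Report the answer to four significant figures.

0.1956

COP_actual = Q̇_C/Ẇ = 0.4940/0.2220 = 2.225.
In absolute terms T_C = 278.75 K and T_H = 303.25 K, so ΔT = 24.50 K.
COP_Carnot = T_C/ΔT = 278.75/24.50 = 11.38.
η_II = COP_actual/COP_Carnot = 2.225/11.38 = 0.1956.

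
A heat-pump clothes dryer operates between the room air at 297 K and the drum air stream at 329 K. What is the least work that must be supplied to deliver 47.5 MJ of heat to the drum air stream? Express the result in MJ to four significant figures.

4.620 MJ

The reservoir spacing is ΔT = 329 − 297 = 32.00 K.
The reversible limit is COP_HP = T_H/ΔT = 10.28, so W_min = Q_H/COP = Q_H·ΔT/T_H.
W_min = 47.50 × 32.00/329.00 = 4.620 MJ.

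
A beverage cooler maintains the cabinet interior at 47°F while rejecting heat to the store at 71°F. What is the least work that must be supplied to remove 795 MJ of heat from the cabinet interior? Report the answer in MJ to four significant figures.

37.66 MJ

In absolute terms T_C = 281.48 K and T_H = 294.82 K, so ΔT = 13.33 K.
The reversible limit is COP_R = T_C/ΔT = 21.11, so W_min = Q_C/COP = Q_C·ΔT/T_C.
W_min = 795.0 × 13.33/281.48 = 37.66 MJ.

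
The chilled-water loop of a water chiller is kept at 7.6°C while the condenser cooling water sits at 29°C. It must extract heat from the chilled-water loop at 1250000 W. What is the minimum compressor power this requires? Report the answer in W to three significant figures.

95300 W

In absolute terms T_C = 280.75 K and T_H = 302.15 K, so ΔT = 21.40 K.
COP_Carnot = T_C/ΔT = 280.75/21.40 = 13.12.
Ẇ_min = Q̇/COP_Carnot = 1250000/13.12 = 95280 W.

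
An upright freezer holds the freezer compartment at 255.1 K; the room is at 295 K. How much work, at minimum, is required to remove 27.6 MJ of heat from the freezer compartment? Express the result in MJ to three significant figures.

The reservoir spacing is ΔT = 295 − 255.1 = 39.90 K.
The reversible limit is COP_R = T_C/ΔT = 6.393, so W_min = Q_C/COP = Q_C·ΔT/T_C.
W_min = 27.60 × 39.90/255.10 = 4.317 MJ.

4.32 MJ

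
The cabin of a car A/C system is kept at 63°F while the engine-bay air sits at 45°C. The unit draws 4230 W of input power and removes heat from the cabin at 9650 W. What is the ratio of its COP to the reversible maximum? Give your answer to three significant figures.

0.218

COP_actual = Q̇_C/Ẇ = 9650/4230 = 2.281.
In absolute terms T_C = 290.37 K and T_H = 318.15 K, so ΔT = 27.78 K.
COP_Carnot = T_C/ΔT = 290.37/27.78 = 10.45.
η_II = COP_actual/COP_Carnot = 2.281/10.45 = 0.2182.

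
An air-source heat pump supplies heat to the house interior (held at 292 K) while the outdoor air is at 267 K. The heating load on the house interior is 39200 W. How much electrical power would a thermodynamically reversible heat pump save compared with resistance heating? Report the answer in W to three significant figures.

35800 W

The reservoir spacing is ΔT = 292 − 267 = 25.00 K.
COP_Carnot = T_H/ΔT = 292.00/25.00 = 11.68.
Resistance heating needs Ẇ_res = Q̇_H = 39200 W; the reversible heat pump needs only Ẇ_hp = Q̇_H/COP = 3356 W.
Saving = 39200 − 3356 = 35840 W.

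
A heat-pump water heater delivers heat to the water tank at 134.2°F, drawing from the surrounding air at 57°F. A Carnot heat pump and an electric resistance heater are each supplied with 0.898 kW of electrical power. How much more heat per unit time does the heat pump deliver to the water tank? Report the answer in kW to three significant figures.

6.01 kW

In absolute terms T_C = 287.04 K and T_H = 329.93 K, so ΔT = 42.89 K.
COP_Carnot = T_H/ΔT = 329.93/42.89 = 7.693.
The heat pump delivers Q̇_H = COP × Ẇ = 6.908 kW; the resistance heater delivers Ẇ = 0.8980 kW.
Extra = (COP − 1)·Ẇ = 6.010 kW.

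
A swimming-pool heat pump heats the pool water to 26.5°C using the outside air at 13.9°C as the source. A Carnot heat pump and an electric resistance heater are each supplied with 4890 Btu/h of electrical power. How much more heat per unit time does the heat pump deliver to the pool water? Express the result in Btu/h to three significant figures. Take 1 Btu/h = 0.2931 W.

111000 Btu/h

In absolute terms T_C = 287.05 K and T_H = 299.65 K, so ΔT = 12.60 K.
COP_Carnot = T_H/ΔT = 299.65/12.60 = 23.78.
The heat pump delivers Q̇_H = COP × Ẇ = 116300 Btu/h; the resistance heater delivers Ẇ = 4890 Btu/h.
Extra = (COP − 1)·Ẇ = 111400 Btu/h.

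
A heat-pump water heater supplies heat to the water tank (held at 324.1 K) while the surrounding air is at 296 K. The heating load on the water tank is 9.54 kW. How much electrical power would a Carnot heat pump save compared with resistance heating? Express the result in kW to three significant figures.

The reservoir spacing is ΔT = 324.1 − 296 = 28.10 K.
COP_Carnot = T_H/ΔT = 324.10/28.10 = 11.53.
Resistance heating needs Ẇ_res = Q̇_H = 9.540 kW; the reversible heat pump needs only Ẇ_hp = Q̇_H/COP = 0.8271 kW.
Saving = 9.540 − 0.8271 = 8.713 kW.

8.71 kW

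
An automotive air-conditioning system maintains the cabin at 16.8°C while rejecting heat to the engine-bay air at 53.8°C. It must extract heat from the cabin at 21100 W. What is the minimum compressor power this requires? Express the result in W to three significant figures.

In absolute terms T_C = 289.95 K and T_H = 326.95 K, so ΔT = 37.00 K.
COP_Carnot = T_C/ΔT = 289.95/37.00 = 7.836.
Ẇ_min = Q̇/COP_Carnot = 21100/7.836 = 2693 W.

2690 W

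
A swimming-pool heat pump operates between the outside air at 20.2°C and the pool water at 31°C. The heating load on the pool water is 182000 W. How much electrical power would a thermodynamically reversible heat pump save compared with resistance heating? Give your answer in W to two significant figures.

180000 W

In absolute terms T_C = 293.35 K and T_H = 304.15 K, so ΔT = 10.80 K.
COP_Carnot = T_H/ΔT = 304.15/10.80 = 28.16.
Resistance heating needs Ẇ_res = Q̇_H = 182000 W; the reversible heat pump needs only Ẇ_hp = Q̇_H/COP = 6463 W.
Saving = 182000 − 6463 = 175500 W.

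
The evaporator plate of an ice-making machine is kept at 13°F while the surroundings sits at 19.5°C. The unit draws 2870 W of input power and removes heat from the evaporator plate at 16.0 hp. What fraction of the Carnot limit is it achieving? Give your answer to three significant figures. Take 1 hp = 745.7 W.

0.476

Converting, Q̇_C = 16.00 hp = 11930 W, so COP_actual = Q̇_C/Ẇ = 11930/2870 = 4.157.
In absolute terms T_C = 262.59 K and T_H = 292.65 K, so ΔT = 30.06 K.
COP_Carnot = T_C/ΔT = 262.59/30.06 = 8.737.
η_II = COP_actual/COP_Carnot = 4.157/8.737 = 0.4758.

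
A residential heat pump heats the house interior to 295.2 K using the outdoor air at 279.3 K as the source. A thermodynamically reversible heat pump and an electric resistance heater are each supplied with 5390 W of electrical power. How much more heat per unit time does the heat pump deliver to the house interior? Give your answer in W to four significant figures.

The reservoir spacing is ΔT = 295.2 − 279.3 = 15.90 K.
COP_Carnot = T_H/ΔT = 295.20/15.90 = 18.57.
The heat pump delivers Q̇_H = COP × Ẇ = 100100 W; the resistance heater delivers Ẇ = 5390 W.
Extra = (COP − 1)·Ẇ = 94680 W.

94680 W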